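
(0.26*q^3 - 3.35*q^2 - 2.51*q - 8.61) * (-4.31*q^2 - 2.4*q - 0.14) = -1.1206*q^5 + 13.8145*q^4 + 18.8217*q^3 + 43.6021*q^2 + 21.0154*q + 1.2054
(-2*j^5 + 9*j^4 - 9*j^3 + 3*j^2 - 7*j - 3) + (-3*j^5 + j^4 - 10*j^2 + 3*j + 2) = -5*j^5 + 10*j^4 - 9*j^3 - 7*j^2 - 4*j - 1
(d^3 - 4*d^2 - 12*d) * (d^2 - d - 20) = d^5 - 5*d^4 - 28*d^3 + 92*d^2 + 240*d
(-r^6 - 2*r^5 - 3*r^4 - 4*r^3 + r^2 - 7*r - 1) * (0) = 0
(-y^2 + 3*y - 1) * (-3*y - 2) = 3*y^3 - 7*y^2 - 3*y + 2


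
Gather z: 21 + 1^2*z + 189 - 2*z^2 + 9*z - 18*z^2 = -20*z^2 + 10*z + 210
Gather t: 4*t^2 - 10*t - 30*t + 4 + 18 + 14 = 4*t^2 - 40*t + 36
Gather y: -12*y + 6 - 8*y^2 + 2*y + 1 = -8*y^2 - 10*y + 7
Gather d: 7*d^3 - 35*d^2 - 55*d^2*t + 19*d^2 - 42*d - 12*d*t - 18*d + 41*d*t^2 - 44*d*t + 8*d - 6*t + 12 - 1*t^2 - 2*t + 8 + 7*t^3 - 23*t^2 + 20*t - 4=7*d^3 + d^2*(-55*t - 16) + d*(41*t^2 - 56*t - 52) + 7*t^3 - 24*t^2 + 12*t + 16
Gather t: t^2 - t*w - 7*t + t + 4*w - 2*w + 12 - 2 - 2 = t^2 + t*(-w - 6) + 2*w + 8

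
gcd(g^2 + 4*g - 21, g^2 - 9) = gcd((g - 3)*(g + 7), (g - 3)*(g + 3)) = g - 3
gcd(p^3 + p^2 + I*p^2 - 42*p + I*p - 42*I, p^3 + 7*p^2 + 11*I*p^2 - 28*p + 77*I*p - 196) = p + 7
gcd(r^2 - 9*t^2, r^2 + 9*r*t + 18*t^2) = r + 3*t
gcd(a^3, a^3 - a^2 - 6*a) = a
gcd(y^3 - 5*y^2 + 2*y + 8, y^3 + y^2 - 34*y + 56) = y^2 - 6*y + 8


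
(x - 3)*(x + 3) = x^2 - 9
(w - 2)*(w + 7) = w^2 + 5*w - 14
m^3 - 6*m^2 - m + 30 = (m - 5)*(m - 3)*(m + 2)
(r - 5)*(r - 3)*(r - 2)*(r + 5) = r^4 - 5*r^3 - 19*r^2 + 125*r - 150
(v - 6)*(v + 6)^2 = v^3 + 6*v^2 - 36*v - 216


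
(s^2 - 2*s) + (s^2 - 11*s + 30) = 2*s^2 - 13*s + 30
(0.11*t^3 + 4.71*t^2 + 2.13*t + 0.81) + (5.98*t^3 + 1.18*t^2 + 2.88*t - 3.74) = 6.09*t^3 + 5.89*t^2 + 5.01*t - 2.93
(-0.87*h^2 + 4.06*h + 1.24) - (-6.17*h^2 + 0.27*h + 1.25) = 5.3*h^2 + 3.79*h - 0.01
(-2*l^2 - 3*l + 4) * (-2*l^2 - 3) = 4*l^4 + 6*l^3 - 2*l^2 + 9*l - 12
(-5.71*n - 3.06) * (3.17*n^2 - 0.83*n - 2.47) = -18.1007*n^3 - 4.9609*n^2 + 16.6435*n + 7.5582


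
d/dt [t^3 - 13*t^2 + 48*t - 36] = 3*t^2 - 26*t + 48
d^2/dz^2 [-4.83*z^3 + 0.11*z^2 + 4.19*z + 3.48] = 0.22 - 28.98*z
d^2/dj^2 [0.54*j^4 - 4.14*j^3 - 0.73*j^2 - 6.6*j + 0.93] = 6.48*j^2 - 24.84*j - 1.46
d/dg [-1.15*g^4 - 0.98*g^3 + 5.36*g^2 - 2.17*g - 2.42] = -4.6*g^3 - 2.94*g^2 + 10.72*g - 2.17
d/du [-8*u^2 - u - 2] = -16*u - 1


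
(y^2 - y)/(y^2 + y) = (y - 1)/(y + 1)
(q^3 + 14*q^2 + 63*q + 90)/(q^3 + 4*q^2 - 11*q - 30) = (q^2 + 9*q + 18)/(q^2 - q - 6)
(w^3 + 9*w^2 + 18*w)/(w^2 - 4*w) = (w^2 + 9*w + 18)/(w - 4)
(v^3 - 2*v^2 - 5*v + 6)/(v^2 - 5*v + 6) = (v^2 + v - 2)/(v - 2)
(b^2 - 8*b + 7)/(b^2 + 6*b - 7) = (b - 7)/(b + 7)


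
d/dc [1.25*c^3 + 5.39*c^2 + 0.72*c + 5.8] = 3.75*c^2 + 10.78*c + 0.72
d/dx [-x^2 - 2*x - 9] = -2*x - 2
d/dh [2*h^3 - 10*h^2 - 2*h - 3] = 6*h^2 - 20*h - 2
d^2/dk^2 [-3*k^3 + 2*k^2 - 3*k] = 4 - 18*k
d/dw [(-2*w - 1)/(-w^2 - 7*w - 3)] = (2*w^2 + 14*w - (2*w + 1)*(2*w + 7) + 6)/(w^2 + 7*w + 3)^2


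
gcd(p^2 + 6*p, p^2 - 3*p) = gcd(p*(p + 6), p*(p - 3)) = p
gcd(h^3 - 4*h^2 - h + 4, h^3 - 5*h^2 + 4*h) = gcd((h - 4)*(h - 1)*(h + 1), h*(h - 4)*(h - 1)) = h^2 - 5*h + 4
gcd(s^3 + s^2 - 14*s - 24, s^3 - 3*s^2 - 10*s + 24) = s^2 - s - 12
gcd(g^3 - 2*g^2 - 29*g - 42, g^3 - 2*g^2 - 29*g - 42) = g^3 - 2*g^2 - 29*g - 42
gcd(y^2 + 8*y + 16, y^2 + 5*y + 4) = y + 4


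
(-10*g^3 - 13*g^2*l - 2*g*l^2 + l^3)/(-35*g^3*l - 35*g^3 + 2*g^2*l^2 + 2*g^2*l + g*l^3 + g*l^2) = (2*g^2 + 3*g*l + l^2)/(g*(7*g*l + 7*g + l^2 + l))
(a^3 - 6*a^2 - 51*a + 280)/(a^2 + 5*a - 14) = (a^2 - 13*a + 40)/(a - 2)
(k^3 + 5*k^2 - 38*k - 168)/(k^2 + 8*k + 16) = (k^2 + k - 42)/(k + 4)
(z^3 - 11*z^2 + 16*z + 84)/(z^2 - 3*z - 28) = (z^2 - 4*z - 12)/(z + 4)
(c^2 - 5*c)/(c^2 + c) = (c - 5)/(c + 1)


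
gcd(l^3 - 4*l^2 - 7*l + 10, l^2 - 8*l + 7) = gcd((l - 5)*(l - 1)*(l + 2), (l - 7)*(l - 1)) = l - 1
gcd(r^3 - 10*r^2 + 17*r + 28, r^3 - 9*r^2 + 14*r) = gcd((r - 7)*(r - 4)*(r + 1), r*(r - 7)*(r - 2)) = r - 7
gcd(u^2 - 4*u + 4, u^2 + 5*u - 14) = u - 2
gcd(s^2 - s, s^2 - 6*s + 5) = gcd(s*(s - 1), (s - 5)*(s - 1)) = s - 1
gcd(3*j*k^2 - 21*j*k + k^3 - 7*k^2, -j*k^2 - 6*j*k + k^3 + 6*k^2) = k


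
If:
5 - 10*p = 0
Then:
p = 1/2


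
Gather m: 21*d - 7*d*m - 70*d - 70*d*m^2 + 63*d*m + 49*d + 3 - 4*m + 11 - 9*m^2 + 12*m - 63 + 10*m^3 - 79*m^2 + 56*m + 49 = 10*m^3 + m^2*(-70*d - 88) + m*(56*d + 64)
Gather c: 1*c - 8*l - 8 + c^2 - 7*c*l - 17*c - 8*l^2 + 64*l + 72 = c^2 + c*(-7*l - 16) - 8*l^2 + 56*l + 64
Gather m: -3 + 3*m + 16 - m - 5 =2*m + 8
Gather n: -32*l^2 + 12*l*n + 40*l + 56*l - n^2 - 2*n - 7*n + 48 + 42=-32*l^2 + 96*l - n^2 + n*(12*l - 9) + 90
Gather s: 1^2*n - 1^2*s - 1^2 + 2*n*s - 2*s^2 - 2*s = n - 2*s^2 + s*(2*n - 3) - 1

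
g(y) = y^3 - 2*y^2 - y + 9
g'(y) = 3*y^2 - 4*y - 1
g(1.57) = 6.37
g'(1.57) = 0.11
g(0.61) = 7.87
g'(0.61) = -2.32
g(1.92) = 6.79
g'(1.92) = 2.38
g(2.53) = 9.86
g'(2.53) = 8.08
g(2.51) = 9.70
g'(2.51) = 7.86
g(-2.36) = -12.92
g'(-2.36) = 25.15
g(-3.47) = -53.39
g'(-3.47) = 49.00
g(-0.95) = 7.29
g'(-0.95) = 5.51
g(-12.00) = -1995.00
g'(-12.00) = 479.00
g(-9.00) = -873.00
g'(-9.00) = 278.00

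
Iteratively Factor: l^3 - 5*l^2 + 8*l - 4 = (l - 2)*(l^2 - 3*l + 2) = (l - 2)^2*(l - 1)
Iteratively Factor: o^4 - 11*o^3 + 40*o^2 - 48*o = (o - 4)*(o^3 - 7*o^2 + 12*o) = (o - 4)*(o - 3)*(o^2 - 4*o) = o*(o - 4)*(o - 3)*(o - 4)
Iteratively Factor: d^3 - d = (d + 1)*(d^2 - d) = d*(d + 1)*(d - 1)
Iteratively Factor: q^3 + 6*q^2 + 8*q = (q)*(q^2 + 6*q + 8) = q*(q + 4)*(q + 2)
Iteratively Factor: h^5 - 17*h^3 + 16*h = (h - 4)*(h^4 + 4*h^3 - h^2 - 4*h) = (h - 4)*(h + 1)*(h^3 + 3*h^2 - 4*h) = (h - 4)*(h - 1)*(h + 1)*(h^2 + 4*h) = (h - 4)*(h - 1)*(h + 1)*(h + 4)*(h)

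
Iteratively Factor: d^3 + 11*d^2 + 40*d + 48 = (d + 3)*(d^2 + 8*d + 16) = (d + 3)*(d + 4)*(d + 4)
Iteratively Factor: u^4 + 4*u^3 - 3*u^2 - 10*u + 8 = (u - 1)*(u^3 + 5*u^2 + 2*u - 8) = (u - 1)*(u + 2)*(u^2 + 3*u - 4) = (u - 1)^2*(u + 2)*(u + 4)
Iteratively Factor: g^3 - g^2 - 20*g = (g - 5)*(g^2 + 4*g) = (g - 5)*(g + 4)*(g)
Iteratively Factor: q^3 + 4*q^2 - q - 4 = (q + 4)*(q^2 - 1) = (q + 1)*(q + 4)*(q - 1)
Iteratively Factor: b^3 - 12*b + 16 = (b - 2)*(b^2 + 2*b - 8) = (b - 2)^2*(b + 4)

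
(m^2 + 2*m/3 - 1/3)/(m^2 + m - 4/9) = 3*(m + 1)/(3*m + 4)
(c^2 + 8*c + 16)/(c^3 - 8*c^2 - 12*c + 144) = (c + 4)/(c^2 - 12*c + 36)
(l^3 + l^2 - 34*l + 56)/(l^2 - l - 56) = (l^2 - 6*l + 8)/(l - 8)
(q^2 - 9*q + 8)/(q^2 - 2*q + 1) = (q - 8)/(q - 1)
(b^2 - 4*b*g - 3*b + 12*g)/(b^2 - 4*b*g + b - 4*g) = (b - 3)/(b + 1)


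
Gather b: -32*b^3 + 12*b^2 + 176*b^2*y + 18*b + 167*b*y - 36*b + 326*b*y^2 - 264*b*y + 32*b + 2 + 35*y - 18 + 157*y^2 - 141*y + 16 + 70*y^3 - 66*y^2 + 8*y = -32*b^3 + b^2*(176*y + 12) + b*(326*y^2 - 97*y + 14) + 70*y^3 + 91*y^2 - 98*y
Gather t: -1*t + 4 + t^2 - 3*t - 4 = t^2 - 4*t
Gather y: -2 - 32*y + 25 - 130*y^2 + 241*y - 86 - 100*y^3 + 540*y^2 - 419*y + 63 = -100*y^3 + 410*y^2 - 210*y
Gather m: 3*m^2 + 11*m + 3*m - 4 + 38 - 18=3*m^2 + 14*m + 16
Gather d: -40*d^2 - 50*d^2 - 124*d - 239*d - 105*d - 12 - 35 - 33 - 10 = -90*d^2 - 468*d - 90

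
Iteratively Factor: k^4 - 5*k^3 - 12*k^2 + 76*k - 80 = (k - 2)*(k^3 - 3*k^2 - 18*k + 40) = (k - 2)^2*(k^2 - k - 20) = (k - 2)^2*(k + 4)*(k - 5)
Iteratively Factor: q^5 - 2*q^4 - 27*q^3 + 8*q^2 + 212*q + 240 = (q + 3)*(q^4 - 5*q^3 - 12*q^2 + 44*q + 80) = (q + 2)*(q + 3)*(q^3 - 7*q^2 + 2*q + 40) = (q - 5)*(q + 2)*(q + 3)*(q^2 - 2*q - 8) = (q - 5)*(q - 4)*(q + 2)*(q + 3)*(q + 2)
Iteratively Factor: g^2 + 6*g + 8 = (g + 4)*(g + 2)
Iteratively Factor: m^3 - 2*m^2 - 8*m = (m + 2)*(m^2 - 4*m) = (m - 4)*(m + 2)*(m)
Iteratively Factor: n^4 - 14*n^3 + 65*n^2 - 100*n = (n - 4)*(n^3 - 10*n^2 + 25*n) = (n - 5)*(n - 4)*(n^2 - 5*n) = n*(n - 5)*(n - 4)*(n - 5)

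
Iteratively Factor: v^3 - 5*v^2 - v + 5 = (v - 1)*(v^2 - 4*v - 5) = (v - 1)*(v + 1)*(v - 5)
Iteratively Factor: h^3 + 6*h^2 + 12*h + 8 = (h + 2)*(h^2 + 4*h + 4) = (h + 2)^2*(h + 2)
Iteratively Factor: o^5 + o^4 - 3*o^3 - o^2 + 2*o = (o + 1)*(o^4 - 3*o^2 + 2*o) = (o - 1)*(o + 1)*(o^3 + o^2 - 2*o) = (o - 1)*(o + 1)*(o + 2)*(o^2 - o) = o*(o - 1)*(o + 1)*(o + 2)*(o - 1)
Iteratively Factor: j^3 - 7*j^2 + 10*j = (j)*(j^2 - 7*j + 10) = j*(j - 2)*(j - 5)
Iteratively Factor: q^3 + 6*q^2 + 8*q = (q + 4)*(q^2 + 2*q) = (q + 2)*(q + 4)*(q)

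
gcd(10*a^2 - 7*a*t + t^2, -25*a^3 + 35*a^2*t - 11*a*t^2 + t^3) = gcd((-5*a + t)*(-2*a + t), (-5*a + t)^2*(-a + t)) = -5*a + t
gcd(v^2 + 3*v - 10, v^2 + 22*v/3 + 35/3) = v + 5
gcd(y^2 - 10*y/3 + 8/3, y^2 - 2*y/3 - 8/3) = y - 2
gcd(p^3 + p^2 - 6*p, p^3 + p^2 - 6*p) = p^3 + p^2 - 6*p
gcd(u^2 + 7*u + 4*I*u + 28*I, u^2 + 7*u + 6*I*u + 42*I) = u + 7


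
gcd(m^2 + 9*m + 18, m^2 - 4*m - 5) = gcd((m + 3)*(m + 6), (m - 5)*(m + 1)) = 1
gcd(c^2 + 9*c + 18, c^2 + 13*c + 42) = c + 6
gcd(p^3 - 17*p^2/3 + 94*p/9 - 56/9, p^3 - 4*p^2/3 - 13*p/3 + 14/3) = p - 7/3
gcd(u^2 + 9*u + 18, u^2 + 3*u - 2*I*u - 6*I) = u + 3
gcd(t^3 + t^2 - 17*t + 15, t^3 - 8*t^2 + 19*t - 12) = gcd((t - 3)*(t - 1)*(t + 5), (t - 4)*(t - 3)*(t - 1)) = t^2 - 4*t + 3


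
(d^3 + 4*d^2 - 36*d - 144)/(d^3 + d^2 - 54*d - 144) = (d^2 - 2*d - 24)/(d^2 - 5*d - 24)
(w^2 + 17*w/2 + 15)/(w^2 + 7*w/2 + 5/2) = (w + 6)/(w + 1)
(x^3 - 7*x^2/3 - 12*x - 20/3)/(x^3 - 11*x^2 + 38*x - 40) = (3*x^2 + 8*x + 4)/(3*(x^2 - 6*x + 8))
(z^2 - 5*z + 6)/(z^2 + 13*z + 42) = (z^2 - 5*z + 6)/(z^2 + 13*z + 42)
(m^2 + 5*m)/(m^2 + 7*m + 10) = m/(m + 2)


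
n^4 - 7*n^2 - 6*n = n*(n - 3)*(n + 1)*(n + 2)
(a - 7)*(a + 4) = a^2 - 3*a - 28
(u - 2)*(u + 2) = u^2 - 4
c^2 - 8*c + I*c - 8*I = (c - 8)*(c + I)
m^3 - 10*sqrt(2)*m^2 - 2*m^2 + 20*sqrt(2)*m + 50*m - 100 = (m - 2)*(m - 5*sqrt(2))^2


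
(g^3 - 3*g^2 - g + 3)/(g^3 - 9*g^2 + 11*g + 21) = (g - 1)/(g - 7)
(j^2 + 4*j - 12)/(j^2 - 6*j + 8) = (j + 6)/(j - 4)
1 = 1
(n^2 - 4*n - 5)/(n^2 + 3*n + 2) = (n - 5)/(n + 2)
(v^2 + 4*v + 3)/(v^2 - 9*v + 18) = (v^2 + 4*v + 3)/(v^2 - 9*v + 18)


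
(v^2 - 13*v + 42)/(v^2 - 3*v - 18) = (v - 7)/(v + 3)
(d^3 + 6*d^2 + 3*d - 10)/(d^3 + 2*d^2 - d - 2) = (d + 5)/(d + 1)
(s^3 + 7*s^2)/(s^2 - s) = s*(s + 7)/(s - 1)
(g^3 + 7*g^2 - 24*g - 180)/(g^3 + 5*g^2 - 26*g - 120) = (g + 6)/(g + 4)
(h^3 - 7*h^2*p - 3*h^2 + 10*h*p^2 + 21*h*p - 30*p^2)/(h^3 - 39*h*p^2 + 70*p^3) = (h - 3)/(h + 7*p)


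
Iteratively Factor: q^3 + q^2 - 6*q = (q)*(q^2 + q - 6) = q*(q + 3)*(q - 2)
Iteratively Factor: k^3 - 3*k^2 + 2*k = (k - 1)*(k^2 - 2*k) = (k - 2)*(k - 1)*(k)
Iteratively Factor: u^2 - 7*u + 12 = (u - 3)*(u - 4)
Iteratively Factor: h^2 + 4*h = (h + 4)*(h)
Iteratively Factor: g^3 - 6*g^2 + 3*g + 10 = (g - 5)*(g^2 - g - 2) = (g - 5)*(g - 2)*(g + 1)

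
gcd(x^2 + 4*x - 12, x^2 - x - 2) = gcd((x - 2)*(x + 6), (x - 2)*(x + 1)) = x - 2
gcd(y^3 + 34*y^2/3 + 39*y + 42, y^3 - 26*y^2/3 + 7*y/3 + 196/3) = y + 7/3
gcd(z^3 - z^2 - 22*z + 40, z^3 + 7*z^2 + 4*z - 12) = 1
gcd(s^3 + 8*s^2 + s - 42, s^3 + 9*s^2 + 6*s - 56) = s^2 + 5*s - 14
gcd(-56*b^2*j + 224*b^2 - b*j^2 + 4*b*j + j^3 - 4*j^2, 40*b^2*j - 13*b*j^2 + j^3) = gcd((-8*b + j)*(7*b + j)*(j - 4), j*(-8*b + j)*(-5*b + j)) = 8*b - j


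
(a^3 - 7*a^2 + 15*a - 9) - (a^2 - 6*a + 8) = a^3 - 8*a^2 + 21*a - 17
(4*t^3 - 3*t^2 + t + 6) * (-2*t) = -8*t^4 + 6*t^3 - 2*t^2 - 12*t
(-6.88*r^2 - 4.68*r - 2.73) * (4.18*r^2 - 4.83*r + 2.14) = -28.7584*r^4 + 13.668*r^3 - 3.5302*r^2 + 3.1707*r - 5.8422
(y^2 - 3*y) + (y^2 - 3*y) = 2*y^2 - 6*y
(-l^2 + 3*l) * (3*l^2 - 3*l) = -3*l^4 + 12*l^3 - 9*l^2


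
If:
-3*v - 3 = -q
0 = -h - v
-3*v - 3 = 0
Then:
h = 1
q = 0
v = -1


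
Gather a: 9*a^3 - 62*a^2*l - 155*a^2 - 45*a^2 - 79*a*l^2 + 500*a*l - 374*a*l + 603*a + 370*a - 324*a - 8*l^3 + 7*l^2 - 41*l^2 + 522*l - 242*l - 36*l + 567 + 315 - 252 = 9*a^3 + a^2*(-62*l - 200) + a*(-79*l^2 + 126*l + 649) - 8*l^3 - 34*l^2 + 244*l + 630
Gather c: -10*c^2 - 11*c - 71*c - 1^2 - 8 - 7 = -10*c^2 - 82*c - 16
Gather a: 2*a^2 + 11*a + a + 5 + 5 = 2*a^2 + 12*a + 10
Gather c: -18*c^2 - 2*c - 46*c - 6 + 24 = -18*c^2 - 48*c + 18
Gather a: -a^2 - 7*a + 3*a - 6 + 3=-a^2 - 4*a - 3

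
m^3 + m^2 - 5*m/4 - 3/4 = (m - 1)*(m + 1/2)*(m + 3/2)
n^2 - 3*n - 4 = (n - 4)*(n + 1)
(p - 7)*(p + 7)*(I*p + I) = I*p^3 + I*p^2 - 49*I*p - 49*I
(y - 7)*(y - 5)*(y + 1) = y^3 - 11*y^2 + 23*y + 35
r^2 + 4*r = r*(r + 4)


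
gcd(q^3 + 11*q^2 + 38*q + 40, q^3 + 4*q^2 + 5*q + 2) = q + 2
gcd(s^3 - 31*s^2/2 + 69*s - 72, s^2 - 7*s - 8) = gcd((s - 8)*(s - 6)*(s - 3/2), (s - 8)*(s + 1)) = s - 8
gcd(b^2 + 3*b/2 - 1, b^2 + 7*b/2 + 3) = b + 2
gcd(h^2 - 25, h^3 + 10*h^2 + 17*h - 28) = 1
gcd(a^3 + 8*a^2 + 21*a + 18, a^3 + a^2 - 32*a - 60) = a + 2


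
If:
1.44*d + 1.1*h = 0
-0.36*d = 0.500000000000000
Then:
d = -1.39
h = 1.82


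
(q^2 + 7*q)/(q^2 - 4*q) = (q + 7)/(q - 4)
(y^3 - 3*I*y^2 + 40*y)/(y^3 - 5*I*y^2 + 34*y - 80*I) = y/(y - 2*I)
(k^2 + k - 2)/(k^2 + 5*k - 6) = (k + 2)/(k + 6)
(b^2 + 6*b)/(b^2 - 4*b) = (b + 6)/(b - 4)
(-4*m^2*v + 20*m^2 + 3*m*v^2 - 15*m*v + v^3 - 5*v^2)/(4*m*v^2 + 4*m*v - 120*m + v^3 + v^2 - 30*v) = (-m + v)/(v + 6)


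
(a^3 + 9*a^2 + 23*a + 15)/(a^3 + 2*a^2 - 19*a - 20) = (a + 3)/(a - 4)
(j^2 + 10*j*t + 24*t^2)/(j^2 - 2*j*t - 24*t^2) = (-j - 6*t)/(-j + 6*t)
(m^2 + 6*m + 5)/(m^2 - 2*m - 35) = (m + 1)/(m - 7)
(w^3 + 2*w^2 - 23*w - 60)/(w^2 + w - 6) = (w^2 - w - 20)/(w - 2)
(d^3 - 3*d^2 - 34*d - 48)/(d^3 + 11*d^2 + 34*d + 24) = (d^3 - 3*d^2 - 34*d - 48)/(d^3 + 11*d^2 + 34*d + 24)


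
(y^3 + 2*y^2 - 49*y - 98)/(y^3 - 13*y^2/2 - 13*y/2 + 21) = 2*(y + 7)/(2*y - 3)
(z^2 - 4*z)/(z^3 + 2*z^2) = (z - 4)/(z*(z + 2))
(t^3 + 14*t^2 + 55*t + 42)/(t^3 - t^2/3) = 3*(t^3 + 14*t^2 + 55*t + 42)/(t^2*(3*t - 1))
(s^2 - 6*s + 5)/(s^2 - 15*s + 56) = (s^2 - 6*s + 5)/(s^2 - 15*s + 56)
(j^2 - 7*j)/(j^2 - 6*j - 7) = j/(j + 1)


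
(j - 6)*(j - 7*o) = j^2 - 7*j*o - 6*j + 42*o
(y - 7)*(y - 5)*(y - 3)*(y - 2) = y^4 - 17*y^3 + 101*y^2 - 247*y + 210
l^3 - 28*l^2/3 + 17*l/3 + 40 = (l - 8)*(l - 3)*(l + 5/3)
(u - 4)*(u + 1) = u^2 - 3*u - 4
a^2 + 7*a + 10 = (a + 2)*(a + 5)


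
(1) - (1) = 0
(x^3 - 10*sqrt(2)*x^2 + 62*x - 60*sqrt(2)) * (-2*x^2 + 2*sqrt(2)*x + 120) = -2*x^5 + 22*sqrt(2)*x^4 - 44*x^3 - 956*sqrt(2)*x^2 + 7200*x - 7200*sqrt(2)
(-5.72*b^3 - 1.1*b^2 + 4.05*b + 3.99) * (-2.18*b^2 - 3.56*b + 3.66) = 12.4696*b^5 + 22.7612*b^4 - 25.8482*b^3 - 27.1422*b^2 + 0.618599999999999*b + 14.6034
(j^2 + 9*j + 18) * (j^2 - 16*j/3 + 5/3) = j^4 + 11*j^3/3 - 85*j^2/3 - 81*j + 30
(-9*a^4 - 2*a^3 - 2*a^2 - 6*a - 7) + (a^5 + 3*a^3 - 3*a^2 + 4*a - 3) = a^5 - 9*a^4 + a^3 - 5*a^2 - 2*a - 10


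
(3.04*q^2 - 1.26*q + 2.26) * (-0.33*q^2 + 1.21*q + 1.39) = -1.0032*q^4 + 4.0942*q^3 + 1.9552*q^2 + 0.9832*q + 3.1414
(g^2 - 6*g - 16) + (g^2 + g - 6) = 2*g^2 - 5*g - 22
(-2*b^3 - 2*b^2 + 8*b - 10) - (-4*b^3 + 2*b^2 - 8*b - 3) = 2*b^3 - 4*b^2 + 16*b - 7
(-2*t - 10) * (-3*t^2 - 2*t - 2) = 6*t^3 + 34*t^2 + 24*t + 20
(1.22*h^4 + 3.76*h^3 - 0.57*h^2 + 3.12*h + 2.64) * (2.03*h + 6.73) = 2.4766*h^5 + 15.8434*h^4 + 24.1477*h^3 + 2.4975*h^2 + 26.3568*h + 17.7672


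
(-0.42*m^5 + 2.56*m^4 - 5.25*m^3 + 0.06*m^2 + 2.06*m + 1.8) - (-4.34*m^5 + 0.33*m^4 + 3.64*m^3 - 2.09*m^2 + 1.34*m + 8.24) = 3.92*m^5 + 2.23*m^4 - 8.89*m^3 + 2.15*m^2 + 0.72*m - 6.44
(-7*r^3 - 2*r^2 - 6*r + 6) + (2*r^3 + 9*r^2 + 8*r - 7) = -5*r^3 + 7*r^2 + 2*r - 1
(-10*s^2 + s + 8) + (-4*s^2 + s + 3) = -14*s^2 + 2*s + 11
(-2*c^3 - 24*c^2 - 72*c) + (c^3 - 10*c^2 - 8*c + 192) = -c^3 - 34*c^2 - 80*c + 192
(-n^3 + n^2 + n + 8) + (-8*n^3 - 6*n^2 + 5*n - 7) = -9*n^3 - 5*n^2 + 6*n + 1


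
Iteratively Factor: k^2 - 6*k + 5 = (k - 5)*(k - 1)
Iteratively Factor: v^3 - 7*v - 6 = (v + 1)*(v^2 - v - 6) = (v + 1)*(v + 2)*(v - 3)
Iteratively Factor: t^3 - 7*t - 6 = (t - 3)*(t^2 + 3*t + 2) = (t - 3)*(t + 1)*(t + 2)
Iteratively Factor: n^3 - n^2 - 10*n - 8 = (n + 1)*(n^2 - 2*n - 8) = (n - 4)*(n + 1)*(n + 2)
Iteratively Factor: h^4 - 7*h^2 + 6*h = (h - 1)*(h^3 + h^2 - 6*h) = (h - 1)*(h + 3)*(h^2 - 2*h) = (h - 2)*(h - 1)*(h + 3)*(h)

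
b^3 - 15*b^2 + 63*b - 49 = (b - 7)^2*(b - 1)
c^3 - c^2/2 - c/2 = c*(c - 1)*(c + 1/2)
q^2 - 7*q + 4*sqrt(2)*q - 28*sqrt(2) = (q - 7)*(q + 4*sqrt(2))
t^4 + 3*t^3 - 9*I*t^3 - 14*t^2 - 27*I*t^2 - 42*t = t*(t + 3)*(t - 7*I)*(t - 2*I)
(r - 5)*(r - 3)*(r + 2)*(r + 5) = r^4 - r^3 - 31*r^2 + 25*r + 150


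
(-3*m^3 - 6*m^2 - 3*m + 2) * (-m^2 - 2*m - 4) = 3*m^5 + 12*m^4 + 27*m^3 + 28*m^2 + 8*m - 8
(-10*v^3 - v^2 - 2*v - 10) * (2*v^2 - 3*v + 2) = -20*v^5 + 28*v^4 - 21*v^3 - 16*v^2 + 26*v - 20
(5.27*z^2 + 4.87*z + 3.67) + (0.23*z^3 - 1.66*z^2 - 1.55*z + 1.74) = 0.23*z^3 + 3.61*z^2 + 3.32*z + 5.41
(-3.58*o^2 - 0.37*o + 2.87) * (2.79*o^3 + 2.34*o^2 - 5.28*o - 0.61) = -9.9882*o^5 - 9.4095*o^4 + 26.0439*o^3 + 10.8532*o^2 - 14.9279*o - 1.7507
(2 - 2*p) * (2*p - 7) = -4*p^2 + 18*p - 14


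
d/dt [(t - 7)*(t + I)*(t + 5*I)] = 3*t^2 + t*(-14 + 12*I) - 5 - 42*I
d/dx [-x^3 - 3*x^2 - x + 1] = -3*x^2 - 6*x - 1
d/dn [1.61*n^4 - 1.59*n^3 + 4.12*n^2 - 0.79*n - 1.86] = 6.44*n^3 - 4.77*n^2 + 8.24*n - 0.79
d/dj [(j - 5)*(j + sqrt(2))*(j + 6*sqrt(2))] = 3*j^2 - 10*j + 14*sqrt(2)*j - 35*sqrt(2) + 12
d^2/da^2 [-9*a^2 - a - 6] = -18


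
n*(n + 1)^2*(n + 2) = n^4 + 4*n^3 + 5*n^2 + 2*n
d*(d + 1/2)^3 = d^4 + 3*d^3/2 + 3*d^2/4 + d/8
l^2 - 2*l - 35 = (l - 7)*(l + 5)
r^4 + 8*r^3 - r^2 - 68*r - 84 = (r - 3)*(r + 2)^2*(r + 7)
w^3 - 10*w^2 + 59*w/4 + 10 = (w - 8)*(w - 5/2)*(w + 1/2)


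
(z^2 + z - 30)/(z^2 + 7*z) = (z^2 + z - 30)/(z*(z + 7))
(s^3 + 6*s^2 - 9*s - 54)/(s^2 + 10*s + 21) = (s^2 + 3*s - 18)/(s + 7)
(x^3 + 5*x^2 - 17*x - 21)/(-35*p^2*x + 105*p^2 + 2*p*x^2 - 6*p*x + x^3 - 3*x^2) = (x^2 + 8*x + 7)/(-35*p^2 + 2*p*x + x^2)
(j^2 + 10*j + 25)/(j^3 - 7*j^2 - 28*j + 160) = (j + 5)/(j^2 - 12*j + 32)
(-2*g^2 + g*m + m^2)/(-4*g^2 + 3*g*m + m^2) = (2*g + m)/(4*g + m)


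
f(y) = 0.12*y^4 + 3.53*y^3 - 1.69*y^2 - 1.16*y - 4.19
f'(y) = 0.48*y^3 + 10.59*y^2 - 3.38*y - 1.16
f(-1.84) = -28.39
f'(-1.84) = 37.92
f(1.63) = 5.56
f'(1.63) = 23.55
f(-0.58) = -4.76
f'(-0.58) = 4.27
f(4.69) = 375.42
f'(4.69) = 265.44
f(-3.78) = -190.11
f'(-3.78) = 137.01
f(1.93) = 14.32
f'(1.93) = 35.21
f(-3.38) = -140.22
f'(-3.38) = 112.71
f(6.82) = 1288.67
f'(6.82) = 620.62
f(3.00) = 82.15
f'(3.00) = 96.97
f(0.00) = -4.19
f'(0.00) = -1.16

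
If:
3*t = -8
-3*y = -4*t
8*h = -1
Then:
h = -1/8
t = -8/3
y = -32/9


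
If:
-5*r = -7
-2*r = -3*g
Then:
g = 14/15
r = 7/5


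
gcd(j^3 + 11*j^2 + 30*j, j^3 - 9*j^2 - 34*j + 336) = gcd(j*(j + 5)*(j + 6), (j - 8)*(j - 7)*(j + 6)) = j + 6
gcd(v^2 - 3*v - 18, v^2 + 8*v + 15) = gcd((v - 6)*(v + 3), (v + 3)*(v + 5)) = v + 3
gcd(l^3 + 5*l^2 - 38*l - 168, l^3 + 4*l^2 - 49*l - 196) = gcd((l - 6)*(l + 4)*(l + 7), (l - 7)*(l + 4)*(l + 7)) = l^2 + 11*l + 28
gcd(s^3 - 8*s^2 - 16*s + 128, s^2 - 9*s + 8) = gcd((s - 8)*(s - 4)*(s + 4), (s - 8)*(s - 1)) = s - 8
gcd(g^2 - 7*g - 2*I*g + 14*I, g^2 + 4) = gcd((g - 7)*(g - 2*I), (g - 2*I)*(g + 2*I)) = g - 2*I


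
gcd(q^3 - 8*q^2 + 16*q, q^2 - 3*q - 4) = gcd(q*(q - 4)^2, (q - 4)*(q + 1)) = q - 4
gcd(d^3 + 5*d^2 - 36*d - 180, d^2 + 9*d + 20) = d + 5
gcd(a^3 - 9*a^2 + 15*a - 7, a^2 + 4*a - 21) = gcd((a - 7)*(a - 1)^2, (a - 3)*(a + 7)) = 1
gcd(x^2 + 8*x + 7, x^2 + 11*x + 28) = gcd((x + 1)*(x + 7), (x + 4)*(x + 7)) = x + 7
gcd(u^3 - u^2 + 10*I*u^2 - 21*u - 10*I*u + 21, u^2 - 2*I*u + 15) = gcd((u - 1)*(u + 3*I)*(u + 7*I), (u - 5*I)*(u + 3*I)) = u + 3*I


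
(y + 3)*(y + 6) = y^2 + 9*y + 18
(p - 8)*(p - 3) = p^2 - 11*p + 24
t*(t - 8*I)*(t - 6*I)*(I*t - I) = I*t^4 + 14*t^3 - I*t^3 - 14*t^2 - 48*I*t^2 + 48*I*t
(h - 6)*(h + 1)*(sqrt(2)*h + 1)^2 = 2*h^4 - 10*h^3 + 2*sqrt(2)*h^3 - 10*sqrt(2)*h^2 - 11*h^2 - 12*sqrt(2)*h - 5*h - 6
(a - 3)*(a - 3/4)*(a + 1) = a^3 - 11*a^2/4 - 3*a/2 + 9/4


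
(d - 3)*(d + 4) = d^2 + d - 12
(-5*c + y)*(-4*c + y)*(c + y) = 20*c^3 + 11*c^2*y - 8*c*y^2 + y^3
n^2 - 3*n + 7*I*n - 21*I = (n - 3)*(n + 7*I)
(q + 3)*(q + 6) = q^2 + 9*q + 18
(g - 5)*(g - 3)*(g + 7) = g^3 - g^2 - 41*g + 105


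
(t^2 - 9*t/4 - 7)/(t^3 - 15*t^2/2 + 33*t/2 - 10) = (4*t + 7)/(2*(2*t^2 - 7*t + 5))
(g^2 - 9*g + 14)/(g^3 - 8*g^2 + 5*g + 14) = 1/(g + 1)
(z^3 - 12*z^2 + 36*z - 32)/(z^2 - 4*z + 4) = z - 8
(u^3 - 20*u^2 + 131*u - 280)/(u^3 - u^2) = (u^3 - 20*u^2 + 131*u - 280)/(u^2*(u - 1))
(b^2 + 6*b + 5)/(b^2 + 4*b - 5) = (b + 1)/(b - 1)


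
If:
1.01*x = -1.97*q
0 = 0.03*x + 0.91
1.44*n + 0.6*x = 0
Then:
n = 12.64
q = 15.55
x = -30.33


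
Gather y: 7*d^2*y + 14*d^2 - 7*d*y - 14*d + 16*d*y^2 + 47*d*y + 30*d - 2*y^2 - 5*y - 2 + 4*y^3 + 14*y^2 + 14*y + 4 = 14*d^2 + 16*d + 4*y^3 + y^2*(16*d + 12) + y*(7*d^2 + 40*d + 9) + 2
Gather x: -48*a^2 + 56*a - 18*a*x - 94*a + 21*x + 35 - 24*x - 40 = -48*a^2 - 38*a + x*(-18*a - 3) - 5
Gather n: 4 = 4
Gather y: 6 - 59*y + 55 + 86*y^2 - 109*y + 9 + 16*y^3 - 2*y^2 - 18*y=16*y^3 + 84*y^2 - 186*y + 70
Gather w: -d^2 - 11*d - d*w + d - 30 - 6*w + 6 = -d^2 - 10*d + w*(-d - 6) - 24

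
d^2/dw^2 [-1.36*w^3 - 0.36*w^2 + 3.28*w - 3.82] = -8.16*w - 0.72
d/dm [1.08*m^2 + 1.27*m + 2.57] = 2.16*m + 1.27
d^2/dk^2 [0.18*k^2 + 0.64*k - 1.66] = 0.360000000000000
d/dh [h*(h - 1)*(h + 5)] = 3*h^2 + 8*h - 5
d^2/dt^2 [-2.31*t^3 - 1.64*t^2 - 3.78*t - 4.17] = -13.86*t - 3.28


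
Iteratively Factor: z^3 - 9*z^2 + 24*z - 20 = (z - 5)*(z^2 - 4*z + 4) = (z - 5)*(z - 2)*(z - 2)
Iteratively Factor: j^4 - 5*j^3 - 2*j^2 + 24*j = (j - 4)*(j^3 - j^2 - 6*j) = (j - 4)*(j + 2)*(j^2 - 3*j) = j*(j - 4)*(j + 2)*(j - 3)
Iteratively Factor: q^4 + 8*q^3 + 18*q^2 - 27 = (q + 3)*(q^3 + 5*q^2 + 3*q - 9) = (q + 3)^2*(q^2 + 2*q - 3) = (q - 1)*(q + 3)^2*(q + 3)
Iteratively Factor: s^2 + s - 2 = (s + 2)*(s - 1)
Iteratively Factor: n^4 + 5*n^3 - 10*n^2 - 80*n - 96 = (n + 3)*(n^3 + 2*n^2 - 16*n - 32) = (n + 2)*(n + 3)*(n^2 - 16) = (n - 4)*(n + 2)*(n + 3)*(n + 4)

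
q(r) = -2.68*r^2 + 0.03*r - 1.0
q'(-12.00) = 64.35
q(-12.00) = -387.28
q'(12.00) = -64.29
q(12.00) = -386.56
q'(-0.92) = 4.96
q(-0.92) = -3.30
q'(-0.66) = 3.57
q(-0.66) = -2.19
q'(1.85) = -9.89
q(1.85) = -10.12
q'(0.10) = -0.51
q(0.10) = -1.02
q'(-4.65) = 24.95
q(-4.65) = -59.09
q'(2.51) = -13.42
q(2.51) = -17.81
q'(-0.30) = 1.64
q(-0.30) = -1.25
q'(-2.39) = 12.84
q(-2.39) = -16.38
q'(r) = 0.03 - 5.36*r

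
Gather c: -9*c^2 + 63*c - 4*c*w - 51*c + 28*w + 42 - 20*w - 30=-9*c^2 + c*(12 - 4*w) + 8*w + 12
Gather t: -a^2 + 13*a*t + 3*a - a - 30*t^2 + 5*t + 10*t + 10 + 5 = -a^2 + 2*a - 30*t^2 + t*(13*a + 15) + 15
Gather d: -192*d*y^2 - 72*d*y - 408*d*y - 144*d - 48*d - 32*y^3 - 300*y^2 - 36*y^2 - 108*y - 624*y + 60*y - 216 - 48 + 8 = d*(-192*y^2 - 480*y - 192) - 32*y^3 - 336*y^2 - 672*y - 256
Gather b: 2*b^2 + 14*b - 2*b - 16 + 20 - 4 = 2*b^2 + 12*b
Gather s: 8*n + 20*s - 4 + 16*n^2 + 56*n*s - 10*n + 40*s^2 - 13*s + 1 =16*n^2 - 2*n + 40*s^2 + s*(56*n + 7) - 3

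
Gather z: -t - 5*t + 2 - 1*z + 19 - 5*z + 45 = -6*t - 6*z + 66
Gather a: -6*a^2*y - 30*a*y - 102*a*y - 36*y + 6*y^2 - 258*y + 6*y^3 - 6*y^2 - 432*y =-6*a^2*y - 132*a*y + 6*y^3 - 726*y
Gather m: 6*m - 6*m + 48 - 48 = 0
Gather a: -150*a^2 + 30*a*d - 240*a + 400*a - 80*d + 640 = -150*a^2 + a*(30*d + 160) - 80*d + 640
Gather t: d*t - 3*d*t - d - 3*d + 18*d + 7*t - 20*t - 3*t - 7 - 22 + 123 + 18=14*d + t*(-2*d - 16) + 112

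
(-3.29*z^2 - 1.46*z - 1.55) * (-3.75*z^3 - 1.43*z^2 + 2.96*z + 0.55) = 12.3375*z^5 + 10.1797*z^4 - 1.8381*z^3 - 3.9146*z^2 - 5.391*z - 0.8525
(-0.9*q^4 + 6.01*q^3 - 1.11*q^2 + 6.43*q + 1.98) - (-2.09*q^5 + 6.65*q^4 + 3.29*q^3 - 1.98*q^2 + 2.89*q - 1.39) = 2.09*q^5 - 7.55*q^4 + 2.72*q^3 + 0.87*q^2 + 3.54*q + 3.37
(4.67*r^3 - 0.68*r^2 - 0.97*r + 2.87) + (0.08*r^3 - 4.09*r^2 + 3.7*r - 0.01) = 4.75*r^3 - 4.77*r^2 + 2.73*r + 2.86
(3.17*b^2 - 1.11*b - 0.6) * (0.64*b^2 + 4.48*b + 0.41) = 2.0288*b^4 + 13.4912*b^3 - 4.0571*b^2 - 3.1431*b - 0.246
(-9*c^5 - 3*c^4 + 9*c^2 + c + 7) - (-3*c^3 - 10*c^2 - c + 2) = -9*c^5 - 3*c^4 + 3*c^3 + 19*c^2 + 2*c + 5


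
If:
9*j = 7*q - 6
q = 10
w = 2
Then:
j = 64/9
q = 10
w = 2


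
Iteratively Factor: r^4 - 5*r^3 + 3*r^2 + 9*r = (r - 3)*(r^3 - 2*r^2 - 3*r) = r*(r - 3)*(r^2 - 2*r - 3) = r*(r - 3)*(r + 1)*(r - 3)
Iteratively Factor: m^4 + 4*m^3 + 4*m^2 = (m + 2)*(m^3 + 2*m^2) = (m + 2)^2*(m^2) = m*(m + 2)^2*(m)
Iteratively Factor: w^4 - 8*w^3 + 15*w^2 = (w - 5)*(w^3 - 3*w^2) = w*(w - 5)*(w^2 - 3*w) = w^2*(w - 5)*(w - 3)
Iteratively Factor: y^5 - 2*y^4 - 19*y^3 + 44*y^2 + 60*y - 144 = (y - 3)*(y^4 + y^3 - 16*y^2 - 4*y + 48) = (y - 3)*(y + 4)*(y^3 - 3*y^2 - 4*y + 12) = (y - 3)*(y + 2)*(y + 4)*(y^2 - 5*y + 6) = (y - 3)^2*(y + 2)*(y + 4)*(y - 2)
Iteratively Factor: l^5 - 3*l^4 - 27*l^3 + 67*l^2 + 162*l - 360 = (l + 3)*(l^4 - 6*l^3 - 9*l^2 + 94*l - 120) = (l - 5)*(l + 3)*(l^3 - l^2 - 14*l + 24) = (l - 5)*(l - 2)*(l + 3)*(l^2 + l - 12) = (l - 5)*(l - 2)*(l + 3)*(l + 4)*(l - 3)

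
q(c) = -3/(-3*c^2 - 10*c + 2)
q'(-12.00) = 0.00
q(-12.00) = 0.01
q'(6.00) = -0.00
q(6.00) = 0.02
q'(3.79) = -0.02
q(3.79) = 0.04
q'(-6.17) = 0.03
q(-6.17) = 0.06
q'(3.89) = -0.01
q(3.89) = 0.04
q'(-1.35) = -0.06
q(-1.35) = -0.30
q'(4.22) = -0.01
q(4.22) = 0.03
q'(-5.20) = 0.09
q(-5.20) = 0.11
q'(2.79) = -0.03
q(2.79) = 0.06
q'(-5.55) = 0.06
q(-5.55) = 0.09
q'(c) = -3*(6*c + 10)/(-3*c^2 - 10*c + 2)^2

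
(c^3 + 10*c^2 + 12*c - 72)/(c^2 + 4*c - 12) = c + 6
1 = 1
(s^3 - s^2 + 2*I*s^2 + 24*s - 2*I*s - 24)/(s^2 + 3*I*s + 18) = (s^2 - s*(1 + 4*I) + 4*I)/(s - 3*I)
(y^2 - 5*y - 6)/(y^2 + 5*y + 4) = (y - 6)/(y + 4)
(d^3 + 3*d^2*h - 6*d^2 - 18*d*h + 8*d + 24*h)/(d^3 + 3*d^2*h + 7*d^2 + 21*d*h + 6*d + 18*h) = (d^2 - 6*d + 8)/(d^2 + 7*d + 6)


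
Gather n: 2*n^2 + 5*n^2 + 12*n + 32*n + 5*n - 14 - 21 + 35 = 7*n^2 + 49*n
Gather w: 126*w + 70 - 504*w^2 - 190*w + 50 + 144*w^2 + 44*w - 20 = -360*w^2 - 20*w + 100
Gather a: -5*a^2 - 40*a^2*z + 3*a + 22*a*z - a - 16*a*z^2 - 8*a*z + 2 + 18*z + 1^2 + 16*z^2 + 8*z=a^2*(-40*z - 5) + a*(-16*z^2 + 14*z + 2) + 16*z^2 + 26*z + 3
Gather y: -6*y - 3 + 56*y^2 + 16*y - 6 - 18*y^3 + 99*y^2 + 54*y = -18*y^3 + 155*y^2 + 64*y - 9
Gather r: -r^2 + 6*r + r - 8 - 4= -r^2 + 7*r - 12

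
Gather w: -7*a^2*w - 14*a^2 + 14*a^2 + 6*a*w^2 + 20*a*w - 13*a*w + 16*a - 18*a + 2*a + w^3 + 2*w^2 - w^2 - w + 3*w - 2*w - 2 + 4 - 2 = w^3 + w^2*(6*a + 1) + w*(-7*a^2 + 7*a)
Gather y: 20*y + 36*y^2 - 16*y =36*y^2 + 4*y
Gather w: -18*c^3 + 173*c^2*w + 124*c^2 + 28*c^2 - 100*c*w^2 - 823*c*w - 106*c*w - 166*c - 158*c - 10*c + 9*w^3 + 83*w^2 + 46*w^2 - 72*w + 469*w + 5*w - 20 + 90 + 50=-18*c^3 + 152*c^2 - 334*c + 9*w^3 + w^2*(129 - 100*c) + w*(173*c^2 - 929*c + 402) + 120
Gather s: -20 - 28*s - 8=-28*s - 28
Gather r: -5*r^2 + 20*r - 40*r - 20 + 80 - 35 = -5*r^2 - 20*r + 25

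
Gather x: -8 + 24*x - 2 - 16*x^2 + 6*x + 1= -16*x^2 + 30*x - 9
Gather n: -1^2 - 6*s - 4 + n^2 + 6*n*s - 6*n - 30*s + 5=n^2 + n*(6*s - 6) - 36*s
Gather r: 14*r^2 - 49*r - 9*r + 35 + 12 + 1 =14*r^2 - 58*r + 48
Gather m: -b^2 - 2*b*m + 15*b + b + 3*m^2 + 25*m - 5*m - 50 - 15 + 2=-b^2 + 16*b + 3*m^2 + m*(20 - 2*b) - 63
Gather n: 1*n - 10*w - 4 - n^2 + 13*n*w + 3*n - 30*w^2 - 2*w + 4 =-n^2 + n*(13*w + 4) - 30*w^2 - 12*w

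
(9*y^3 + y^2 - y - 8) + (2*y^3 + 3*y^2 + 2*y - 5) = 11*y^3 + 4*y^2 + y - 13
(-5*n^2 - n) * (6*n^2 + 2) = -30*n^4 - 6*n^3 - 10*n^2 - 2*n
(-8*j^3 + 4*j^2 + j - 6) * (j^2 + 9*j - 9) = -8*j^5 - 68*j^4 + 109*j^3 - 33*j^2 - 63*j + 54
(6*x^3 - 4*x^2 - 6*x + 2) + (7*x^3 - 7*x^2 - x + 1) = 13*x^3 - 11*x^2 - 7*x + 3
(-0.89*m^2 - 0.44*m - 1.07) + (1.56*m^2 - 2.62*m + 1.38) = 0.67*m^2 - 3.06*m + 0.31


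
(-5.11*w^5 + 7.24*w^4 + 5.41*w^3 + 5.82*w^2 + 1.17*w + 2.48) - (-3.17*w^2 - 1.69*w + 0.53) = -5.11*w^5 + 7.24*w^4 + 5.41*w^3 + 8.99*w^2 + 2.86*w + 1.95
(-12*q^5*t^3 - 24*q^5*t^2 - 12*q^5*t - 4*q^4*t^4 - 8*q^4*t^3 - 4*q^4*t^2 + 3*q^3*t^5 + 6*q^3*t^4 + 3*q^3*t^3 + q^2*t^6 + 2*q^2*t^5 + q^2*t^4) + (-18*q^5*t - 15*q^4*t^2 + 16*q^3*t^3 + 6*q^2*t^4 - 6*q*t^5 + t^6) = -12*q^5*t^3 - 24*q^5*t^2 - 30*q^5*t - 4*q^4*t^4 - 8*q^4*t^3 - 19*q^4*t^2 + 3*q^3*t^5 + 6*q^3*t^4 + 19*q^3*t^3 + q^2*t^6 + 2*q^2*t^5 + 7*q^2*t^4 - 6*q*t^5 + t^6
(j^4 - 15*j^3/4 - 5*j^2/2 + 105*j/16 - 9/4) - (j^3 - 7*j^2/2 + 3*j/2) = j^4 - 19*j^3/4 + j^2 + 81*j/16 - 9/4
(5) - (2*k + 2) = 3 - 2*k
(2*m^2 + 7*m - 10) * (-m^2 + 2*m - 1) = -2*m^4 - 3*m^3 + 22*m^2 - 27*m + 10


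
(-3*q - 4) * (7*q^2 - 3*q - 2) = -21*q^3 - 19*q^2 + 18*q + 8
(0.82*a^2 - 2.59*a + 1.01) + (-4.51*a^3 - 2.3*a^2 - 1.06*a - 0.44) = -4.51*a^3 - 1.48*a^2 - 3.65*a + 0.57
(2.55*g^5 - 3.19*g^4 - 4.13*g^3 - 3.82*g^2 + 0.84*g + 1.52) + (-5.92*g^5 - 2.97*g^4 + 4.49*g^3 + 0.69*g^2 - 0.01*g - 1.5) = -3.37*g^5 - 6.16*g^4 + 0.36*g^3 - 3.13*g^2 + 0.83*g + 0.02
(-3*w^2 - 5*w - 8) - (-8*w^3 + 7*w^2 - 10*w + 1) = 8*w^3 - 10*w^2 + 5*w - 9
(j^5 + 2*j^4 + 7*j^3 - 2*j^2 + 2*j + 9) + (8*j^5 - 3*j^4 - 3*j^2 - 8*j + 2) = 9*j^5 - j^4 + 7*j^3 - 5*j^2 - 6*j + 11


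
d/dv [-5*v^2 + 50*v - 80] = 50 - 10*v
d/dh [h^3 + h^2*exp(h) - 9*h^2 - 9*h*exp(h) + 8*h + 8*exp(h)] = h^2*exp(h) + 3*h^2 - 7*h*exp(h) - 18*h - exp(h) + 8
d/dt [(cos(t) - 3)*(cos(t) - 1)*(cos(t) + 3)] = (-3*cos(t)^2 + 2*cos(t) + 9)*sin(t)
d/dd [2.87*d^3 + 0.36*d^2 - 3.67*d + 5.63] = 8.61*d^2 + 0.72*d - 3.67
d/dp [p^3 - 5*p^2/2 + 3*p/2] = 3*p^2 - 5*p + 3/2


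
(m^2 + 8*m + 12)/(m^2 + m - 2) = (m + 6)/(m - 1)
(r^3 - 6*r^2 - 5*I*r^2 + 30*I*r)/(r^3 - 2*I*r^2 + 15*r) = (r - 6)/(r + 3*I)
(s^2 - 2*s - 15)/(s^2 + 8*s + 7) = (s^2 - 2*s - 15)/(s^2 + 8*s + 7)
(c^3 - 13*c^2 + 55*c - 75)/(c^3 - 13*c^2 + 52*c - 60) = (c^2 - 8*c + 15)/(c^2 - 8*c + 12)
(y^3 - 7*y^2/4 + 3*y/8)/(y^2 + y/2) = (8*y^2 - 14*y + 3)/(4*(2*y + 1))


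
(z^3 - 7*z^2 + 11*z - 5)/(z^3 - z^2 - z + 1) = (z - 5)/(z + 1)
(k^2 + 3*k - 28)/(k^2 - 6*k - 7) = (-k^2 - 3*k + 28)/(-k^2 + 6*k + 7)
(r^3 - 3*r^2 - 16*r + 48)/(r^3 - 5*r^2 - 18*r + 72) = (r - 4)/(r - 6)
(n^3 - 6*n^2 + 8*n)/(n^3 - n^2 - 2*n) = (n - 4)/(n + 1)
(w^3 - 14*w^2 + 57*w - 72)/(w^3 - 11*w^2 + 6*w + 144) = (w^2 - 6*w + 9)/(w^2 - 3*w - 18)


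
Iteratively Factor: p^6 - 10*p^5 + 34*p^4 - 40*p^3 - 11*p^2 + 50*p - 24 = (p + 1)*(p^5 - 11*p^4 + 45*p^3 - 85*p^2 + 74*p - 24) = (p - 4)*(p + 1)*(p^4 - 7*p^3 + 17*p^2 - 17*p + 6) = (p - 4)*(p - 1)*(p + 1)*(p^3 - 6*p^2 + 11*p - 6) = (p - 4)*(p - 3)*(p - 1)*(p + 1)*(p^2 - 3*p + 2) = (p - 4)*(p - 3)*(p - 1)^2*(p + 1)*(p - 2)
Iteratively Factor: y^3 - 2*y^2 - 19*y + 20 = (y + 4)*(y^2 - 6*y + 5) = (y - 5)*(y + 4)*(y - 1)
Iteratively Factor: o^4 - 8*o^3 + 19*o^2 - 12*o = (o - 4)*(o^3 - 4*o^2 + 3*o) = (o - 4)*(o - 1)*(o^2 - 3*o) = o*(o - 4)*(o - 1)*(o - 3)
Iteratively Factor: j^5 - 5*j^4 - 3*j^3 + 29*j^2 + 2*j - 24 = (j - 3)*(j^4 - 2*j^3 - 9*j^2 + 2*j + 8) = (j - 3)*(j - 1)*(j^3 - j^2 - 10*j - 8) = (j - 3)*(j - 1)*(j + 2)*(j^2 - 3*j - 4) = (j - 3)*(j - 1)*(j + 1)*(j + 2)*(j - 4)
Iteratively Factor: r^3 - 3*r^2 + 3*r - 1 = (r - 1)*(r^2 - 2*r + 1) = (r - 1)^2*(r - 1)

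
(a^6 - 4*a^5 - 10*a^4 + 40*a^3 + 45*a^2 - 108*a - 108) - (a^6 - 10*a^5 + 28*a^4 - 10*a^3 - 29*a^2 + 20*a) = 6*a^5 - 38*a^4 + 50*a^3 + 74*a^2 - 128*a - 108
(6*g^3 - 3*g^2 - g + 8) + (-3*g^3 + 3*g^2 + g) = 3*g^3 + 8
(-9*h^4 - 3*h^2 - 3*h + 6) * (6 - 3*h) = 27*h^5 - 54*h^4 + 9*h^3 - 9*h^2 - 36*h + 36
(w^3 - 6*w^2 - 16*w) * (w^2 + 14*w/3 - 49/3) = w^5 - 4*w^4/3 - 181*w^3/3 + 70*w^2/3 + 784*w/3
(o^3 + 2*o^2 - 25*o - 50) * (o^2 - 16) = o^5 + 2*o^4 - 41*o^3 - 82*o^2 + 400*o + 800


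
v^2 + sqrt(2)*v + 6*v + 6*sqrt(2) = (v + 6)*(v + sqrt(2))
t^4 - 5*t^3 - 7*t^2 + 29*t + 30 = (t - 5)*(t - 3)*(t + 1)*(t + 2)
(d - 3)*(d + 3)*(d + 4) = d^3 + 4*d^2 - 9*d - 36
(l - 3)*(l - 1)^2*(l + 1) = l^4 - 4*l^3 + 2*l^2 + 4*l - 3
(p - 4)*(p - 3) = p^2 - 7*p + 12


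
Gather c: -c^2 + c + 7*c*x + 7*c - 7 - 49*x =-c^2 + c*(7*x + 8) - 49*x - 7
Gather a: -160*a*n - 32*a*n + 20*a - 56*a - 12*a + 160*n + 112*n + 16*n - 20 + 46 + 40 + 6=a*(-192*n - 48) + 288*n + 72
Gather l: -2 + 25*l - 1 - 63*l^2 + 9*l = -63*l^2 + 34*l - 3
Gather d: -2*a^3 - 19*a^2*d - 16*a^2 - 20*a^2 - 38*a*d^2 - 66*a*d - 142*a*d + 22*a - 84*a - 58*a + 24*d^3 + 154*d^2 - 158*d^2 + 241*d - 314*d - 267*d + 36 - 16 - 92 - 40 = -2*a^3 - 36*a^2 - 120*a + 24*d^3 + d^2*(-38*a - 4) + d*(-19*a^2 - 208*a - 340) - 112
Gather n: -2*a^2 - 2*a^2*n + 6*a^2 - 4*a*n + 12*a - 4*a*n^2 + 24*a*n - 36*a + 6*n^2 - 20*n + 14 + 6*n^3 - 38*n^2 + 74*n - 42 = 4*a^2 - 24*a + 6*n^3 + n^2*(-4*a - 32) + n*(-2*a^2 + 20*a + 54) - 28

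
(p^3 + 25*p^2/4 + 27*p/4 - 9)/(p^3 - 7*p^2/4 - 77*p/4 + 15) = (p + 3)/(p - 5)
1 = 1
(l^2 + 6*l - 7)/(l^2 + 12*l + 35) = (l - 1)/(l + 5)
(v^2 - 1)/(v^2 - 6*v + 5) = (v + 1)/(v - 5)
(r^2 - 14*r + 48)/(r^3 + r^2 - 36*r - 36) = (r - 8)/(r^2 + 7*r + 6)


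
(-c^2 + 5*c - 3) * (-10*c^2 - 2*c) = 10*c^4 - 48*c^3 + 20*c^2 + 6*c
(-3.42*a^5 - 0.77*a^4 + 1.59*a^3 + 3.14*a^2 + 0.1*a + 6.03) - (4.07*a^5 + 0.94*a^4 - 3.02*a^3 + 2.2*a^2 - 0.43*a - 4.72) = -7.49*a^5 - 1.71*a^4 + 4.61*a^3 + 0.94*a^2 + 0.53*a + 10.75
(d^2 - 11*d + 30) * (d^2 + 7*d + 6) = d^4 - 4*d^3 - 41*d^2 + 144*d + 180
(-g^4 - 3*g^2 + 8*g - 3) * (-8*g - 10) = 8*g^5 + 10*g^4 + 24*g^3 - 34*g^2 - 56*g + 30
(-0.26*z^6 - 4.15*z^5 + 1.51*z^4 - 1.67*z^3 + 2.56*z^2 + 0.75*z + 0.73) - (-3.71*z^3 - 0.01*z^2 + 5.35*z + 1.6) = -0.26*z^6 - 4.15*z^5 + 1.51*z^4 + 2.04*z^3 + 2.57*z^2 - 4.6*z - 0.87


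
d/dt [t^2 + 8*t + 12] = 2*t + 8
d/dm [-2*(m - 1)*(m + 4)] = -4*m - 6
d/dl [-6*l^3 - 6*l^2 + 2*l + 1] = -18*l^2 - 12*l + 2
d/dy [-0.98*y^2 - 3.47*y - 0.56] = -1.96*y - 3.47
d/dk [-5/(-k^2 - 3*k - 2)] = 5*(-2*k - 3)/(k^2 + 3*k + 2)^2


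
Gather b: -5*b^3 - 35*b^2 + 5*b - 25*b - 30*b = -5*b^3 - 35*b^2 - 50*b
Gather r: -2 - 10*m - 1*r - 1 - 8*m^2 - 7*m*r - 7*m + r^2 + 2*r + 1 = -8*m^2 - 17*m + r^2 + r*(1 - 7*m) - 2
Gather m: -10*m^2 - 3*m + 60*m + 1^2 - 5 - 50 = -10*m^2 + 57*m - 54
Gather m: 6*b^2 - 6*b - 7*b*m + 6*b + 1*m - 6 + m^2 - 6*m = 6*b^2 + m^2 + m*(-7*b - 5) - 6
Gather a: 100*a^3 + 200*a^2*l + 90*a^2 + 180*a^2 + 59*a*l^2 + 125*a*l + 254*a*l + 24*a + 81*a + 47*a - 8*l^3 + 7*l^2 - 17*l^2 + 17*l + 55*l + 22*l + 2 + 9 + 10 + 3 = 100*a^3 + a^2*(200*l + 270) + a*(59*l^2 + 379*l + 152) - 8*l^3 - 10*l^2 + 94*l + 24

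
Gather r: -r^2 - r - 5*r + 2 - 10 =-r^2 - 6*r - 8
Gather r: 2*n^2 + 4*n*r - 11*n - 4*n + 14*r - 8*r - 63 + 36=2*n^2 - 15*n + r*(4*n + 6) - 27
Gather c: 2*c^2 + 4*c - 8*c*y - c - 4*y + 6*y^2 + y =2*c^2 + c*(3 - 8*y) + 6*y^2 - 3*y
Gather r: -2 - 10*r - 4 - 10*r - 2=-20*r - 8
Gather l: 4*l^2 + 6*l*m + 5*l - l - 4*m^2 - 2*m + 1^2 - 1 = 4*l^2 + l*(6*m + 4) - 4*m^2 - 2*m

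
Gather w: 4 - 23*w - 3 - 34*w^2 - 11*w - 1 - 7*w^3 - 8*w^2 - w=-7*w^3 - 42*w^2 - 35*w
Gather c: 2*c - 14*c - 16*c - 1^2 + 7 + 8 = 14 - 28*c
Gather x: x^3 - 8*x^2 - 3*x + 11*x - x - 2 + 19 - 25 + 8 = x^3 - 8*x^2 + 7*x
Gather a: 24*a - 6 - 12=24*a - 18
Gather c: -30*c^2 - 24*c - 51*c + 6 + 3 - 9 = -30*c^2 - 75*c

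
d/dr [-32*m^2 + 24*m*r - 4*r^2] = 24*m - 8*r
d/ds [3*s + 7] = 3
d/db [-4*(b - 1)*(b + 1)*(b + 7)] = -12*b^2 - 56*b + 4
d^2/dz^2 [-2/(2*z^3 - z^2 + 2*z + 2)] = 4*((6*z - 1)*(2*z^3 - z^2 + 2*z + 2) - 4*(3*z^2 - z + 1)^2)/(2*z^3 - z^2 + 2*z + 2)^3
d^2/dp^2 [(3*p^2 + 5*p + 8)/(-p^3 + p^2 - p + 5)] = 2*(-3*p^6 - 15*p^5 - 24*p^4 - 44*p^3 - 153*p^2 - 21*p - 68)/(p^9 - 3*p^8 + 6*p^7 - 22*p^6 + 36*p^5 - 48*p^4 + 106*p^3 - 90*p^2 + 75*p - 125)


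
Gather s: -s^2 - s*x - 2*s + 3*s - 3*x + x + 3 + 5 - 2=-s^2 + s*(1 - x) - 2*x + 6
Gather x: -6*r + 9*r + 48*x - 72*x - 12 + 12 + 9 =3*r - 24*x + 9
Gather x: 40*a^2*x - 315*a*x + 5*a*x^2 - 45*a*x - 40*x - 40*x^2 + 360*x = x^2*(5*a - 40) + x*(40*a^2 - 360*a + 320)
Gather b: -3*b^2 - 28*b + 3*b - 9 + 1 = -3*b^2 - 25*b - 8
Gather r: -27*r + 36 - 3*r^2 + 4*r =-3*r^2 - 23*r + 36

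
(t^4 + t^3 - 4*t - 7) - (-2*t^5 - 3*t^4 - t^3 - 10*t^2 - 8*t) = 2*t^5 + 4*t^4 + 2*t^3 + 10*t^2 + 4*t - 7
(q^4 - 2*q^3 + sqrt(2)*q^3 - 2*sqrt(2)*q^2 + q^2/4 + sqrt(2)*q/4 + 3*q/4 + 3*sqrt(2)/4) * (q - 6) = q^5 - 8*q^4 + sqrt(2)*q^4 - 8*sqrt(2)*q^3 + 49*q^3/4 - 3*q^2/4 + 49*sqrt(2)*q^2/4 - 9*q/2 - 3*sqrt(2)*q/4 - 9*sqrt(2)/2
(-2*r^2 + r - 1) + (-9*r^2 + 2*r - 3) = -11*r^2 + 3*r - 4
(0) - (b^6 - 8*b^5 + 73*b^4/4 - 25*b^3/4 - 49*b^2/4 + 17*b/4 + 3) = -b^6 + 8*b^5 - 73*b^4/4 + 25*b^3/4 + 49*b^2/4 - 17*b/4 - 3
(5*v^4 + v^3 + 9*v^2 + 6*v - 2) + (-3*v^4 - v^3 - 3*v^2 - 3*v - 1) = 2*v^4 + 6*v^2 + 3*v - 3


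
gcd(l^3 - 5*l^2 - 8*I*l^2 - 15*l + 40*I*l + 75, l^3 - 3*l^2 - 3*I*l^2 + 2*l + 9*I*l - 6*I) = l - 3*I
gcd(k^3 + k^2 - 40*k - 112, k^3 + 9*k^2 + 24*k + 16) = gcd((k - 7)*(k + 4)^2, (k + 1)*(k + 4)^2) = k^2 + 8*k + 16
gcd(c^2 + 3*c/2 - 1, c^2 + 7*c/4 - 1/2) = c + 2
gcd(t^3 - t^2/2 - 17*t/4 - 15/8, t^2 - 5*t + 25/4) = t - 5/2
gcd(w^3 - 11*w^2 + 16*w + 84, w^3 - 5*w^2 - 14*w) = w^2 - 5*w - 14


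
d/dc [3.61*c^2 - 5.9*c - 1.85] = 7.22*c - 5.9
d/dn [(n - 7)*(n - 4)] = 2*n - 11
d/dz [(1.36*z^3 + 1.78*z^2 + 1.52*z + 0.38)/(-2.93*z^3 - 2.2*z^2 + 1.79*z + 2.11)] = (2.2234*z^4 + 13.776*z^3 + 18.4792*z^2 + 9.1836*z + 2.527)/(8.5849*z^6 + 12.892*z^5 - 5.6494*z^4 - 20.2406*z^3 - 6.0799*z^2 + 7.5538*z + 4.4521)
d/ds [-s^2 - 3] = -2*s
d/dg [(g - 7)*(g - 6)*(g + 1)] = 3*g^2 - 24*g + 29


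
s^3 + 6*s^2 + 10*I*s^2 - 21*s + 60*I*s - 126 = (s + 6)*(s + 3*I)*(s + 7*I)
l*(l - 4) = l^2 - 4*l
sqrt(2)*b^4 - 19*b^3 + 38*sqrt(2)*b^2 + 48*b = b*(b - 6*sqrt(2))*(b - 4*sqrt(2))*(sqrt(2)*b + 1)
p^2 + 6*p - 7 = (p - 1)*(p + 7)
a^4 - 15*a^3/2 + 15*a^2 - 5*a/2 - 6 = (a - 4)*(a - 3)*(a - 1)*(a + 1/2)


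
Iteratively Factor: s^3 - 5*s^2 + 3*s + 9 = (s + 1)*(s^2 - 6*s + 9) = (s - 3)*(s + 1)*(s - 3)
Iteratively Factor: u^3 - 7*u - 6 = (u + 2)*(u^2 - 2*u - 3) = (u - 3)*(u + 2)*(u + 1)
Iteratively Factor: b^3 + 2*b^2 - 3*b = (b - 1)*(b^2 + 3*b) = b*(b - 1)*(b + 3)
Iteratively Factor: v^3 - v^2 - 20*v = (v - 5)*(v^2 + 4*v) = (v - 5)*(v + 4)*(v)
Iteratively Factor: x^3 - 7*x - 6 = (x + 2)*(x^2 - 2*x - 3) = (x - 3)*(x + 2)*(x + 1)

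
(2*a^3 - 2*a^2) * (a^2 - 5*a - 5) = 2*a^5 - 12*a^4 + 10*a^2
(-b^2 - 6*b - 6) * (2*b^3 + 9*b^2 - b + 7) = -2*b^5 - 21*b^4 - 65*b^3 - 55*b^2 - 36*b - 42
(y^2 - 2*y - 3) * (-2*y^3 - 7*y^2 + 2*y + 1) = -2*y^5 - 3*y^4 + 22*y^3 + 18*y^2 - 8*y - 3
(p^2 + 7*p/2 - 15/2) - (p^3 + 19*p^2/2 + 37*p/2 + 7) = -p^3 - 17*p^2/2 - 15*p - 29/2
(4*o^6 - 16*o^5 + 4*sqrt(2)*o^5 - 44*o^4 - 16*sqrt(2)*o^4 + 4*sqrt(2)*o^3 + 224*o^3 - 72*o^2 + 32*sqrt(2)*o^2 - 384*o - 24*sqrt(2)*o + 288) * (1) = 4*o^6 - 16*o^5 + 4*sqrt(2)*o^5 - 44*o^4 - 16*sqrt(2)*o^4 + 4*sqrt(2)*o^3 + 224*o^3 - 72*o^2 + 32*sqrt(2)*o^2 - 384*o - 24*sqrt(2)*o + 288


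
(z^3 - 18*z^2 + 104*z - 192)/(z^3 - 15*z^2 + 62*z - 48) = (z - 4)/(z - 1)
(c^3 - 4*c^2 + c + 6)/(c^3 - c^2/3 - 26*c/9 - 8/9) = 9*(c^2 - 2*c - 3)/(9*c^2 + 15*c + 4)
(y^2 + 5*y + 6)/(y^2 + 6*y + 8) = (y + 3)/(y + 4)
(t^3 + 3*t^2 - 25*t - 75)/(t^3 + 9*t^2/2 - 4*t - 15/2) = 2*(t^2 - 2*t - 15)/(2*t^2 - t - 3)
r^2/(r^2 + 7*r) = r/(r + 7)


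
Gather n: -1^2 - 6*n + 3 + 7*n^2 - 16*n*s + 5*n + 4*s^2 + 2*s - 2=7*n^2 + n*(-16*s - 1) + 4*s^2 + 2*s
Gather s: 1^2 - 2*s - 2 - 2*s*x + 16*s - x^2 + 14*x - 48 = s*(14 - 2*x) - x^2 + 14*x - 49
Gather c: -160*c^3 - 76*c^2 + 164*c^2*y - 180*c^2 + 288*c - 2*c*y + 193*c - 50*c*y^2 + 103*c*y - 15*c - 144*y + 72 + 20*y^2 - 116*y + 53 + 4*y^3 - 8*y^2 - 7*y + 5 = -160*c^3 + c^2*(164*y - 256) + c*(-50*y^2 + 101*y + 466) + 4*y^3 + 12*y^2 - 267*y + 130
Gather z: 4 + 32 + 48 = 84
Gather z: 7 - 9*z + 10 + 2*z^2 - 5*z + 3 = 2*z^2 - 14*z + 20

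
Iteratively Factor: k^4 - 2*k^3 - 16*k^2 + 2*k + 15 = (k - 5)*(k^3 + 3*k^2 - k - 3) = (k - 5)*(k + 3)*(k^2 - 1) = (k - 5)*(k - 1)*(k + 3)*(k + 1)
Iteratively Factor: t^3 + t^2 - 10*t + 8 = (t - 2)*(t^2 + 3*t - 4) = (t - 2)*(t + 4)*(t - 1)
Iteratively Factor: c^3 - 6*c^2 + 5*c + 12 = (c - 3)*(c^2 - 3*c - 4) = (c - 3)*(c + 1)*(c - 4)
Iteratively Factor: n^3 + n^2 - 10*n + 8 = (n - 1)*(n^2 + 2*n - 8) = (n - 2)*(n - 1)*(n + 4)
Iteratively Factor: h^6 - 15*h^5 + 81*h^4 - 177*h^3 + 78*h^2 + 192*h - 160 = (h + 1)*(h^5 - 16*h^4 + 97*h^3 - 274*h^2 + 352*h - 160) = (h - 4)*(h + 1)*(h^4 - 12*h^3 + 49*h^2 - 78*h + 40) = (h - 4)^2*(h + 1)*(h^3 - 8*h^2 + 17*h - 10) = (h - 5)*(h - 4)^2*(h + 1)*(h^2 - 3*h + 2) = (h - 5)*(h - 4)^2*(h - 2)*(h + 1)*(h - 1)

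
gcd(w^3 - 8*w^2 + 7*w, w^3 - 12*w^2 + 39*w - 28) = w^2 - 8*w + 7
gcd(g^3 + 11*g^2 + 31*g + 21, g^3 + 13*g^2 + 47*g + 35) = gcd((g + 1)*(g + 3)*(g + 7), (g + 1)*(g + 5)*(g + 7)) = g^2 + 8*g + 7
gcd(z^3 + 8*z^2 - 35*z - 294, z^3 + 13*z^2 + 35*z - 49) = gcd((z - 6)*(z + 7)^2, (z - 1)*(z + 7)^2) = z^2 + 14*z + 49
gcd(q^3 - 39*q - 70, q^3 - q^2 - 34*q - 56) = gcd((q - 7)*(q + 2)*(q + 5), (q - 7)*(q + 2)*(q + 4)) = q^2 - 5*q - 14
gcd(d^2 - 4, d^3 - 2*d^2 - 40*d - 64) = d + 2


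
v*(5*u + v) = 5*u*v + v^2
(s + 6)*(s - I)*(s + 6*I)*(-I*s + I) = -I*s^4 + 5*s^3 - 5*I*s^3 + 25*s^2 - 30*s - 30*I*s + 36*I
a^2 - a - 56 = (a - 8)*(a + 7)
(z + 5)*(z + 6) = z^2 + 11*z + 30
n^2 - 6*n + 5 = (n - 5)*(n - 1)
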